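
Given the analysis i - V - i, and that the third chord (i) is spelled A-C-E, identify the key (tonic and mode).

A minor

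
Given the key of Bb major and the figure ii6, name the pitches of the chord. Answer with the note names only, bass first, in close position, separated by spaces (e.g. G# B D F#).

Eb G C

In Bb major, scale degree 2 is C, and the diatonic chord built there is a minor triad.
That chord is spelled C-Eb-G.
The figured bass 6 indicates first inversion, placing the third (Eb) in the bass: Eb-G-C.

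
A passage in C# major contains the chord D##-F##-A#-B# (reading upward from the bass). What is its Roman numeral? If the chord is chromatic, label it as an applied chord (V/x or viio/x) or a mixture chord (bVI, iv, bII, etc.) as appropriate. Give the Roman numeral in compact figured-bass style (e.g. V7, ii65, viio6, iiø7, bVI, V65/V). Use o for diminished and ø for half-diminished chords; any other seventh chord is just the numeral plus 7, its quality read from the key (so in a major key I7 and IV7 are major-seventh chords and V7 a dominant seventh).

V65/iii

Stacked in thirds the chord is B#-D##-F##-A#: a dominant seventh chord on B#.
B# is not a diatonic chord root with this quality in C# major, but it lies a perfect fifth above E# (iii), so the chord functions as an applied dominant of iii.
With D## in the bass the chord is in first inversion, so the figured bass is 65.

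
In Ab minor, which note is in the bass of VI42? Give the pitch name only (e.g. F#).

Eb

VI in Ab minor has root Fb; the chord is Fb-Ab-Cb-Eb.
The figure 42 means third inversion — the seventh is in the bass.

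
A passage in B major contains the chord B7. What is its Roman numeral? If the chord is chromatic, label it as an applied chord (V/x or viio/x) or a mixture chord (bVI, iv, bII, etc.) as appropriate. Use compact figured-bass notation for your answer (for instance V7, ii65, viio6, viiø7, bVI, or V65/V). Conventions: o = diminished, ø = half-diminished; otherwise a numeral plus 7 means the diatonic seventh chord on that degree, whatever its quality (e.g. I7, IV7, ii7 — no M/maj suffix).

V7/IV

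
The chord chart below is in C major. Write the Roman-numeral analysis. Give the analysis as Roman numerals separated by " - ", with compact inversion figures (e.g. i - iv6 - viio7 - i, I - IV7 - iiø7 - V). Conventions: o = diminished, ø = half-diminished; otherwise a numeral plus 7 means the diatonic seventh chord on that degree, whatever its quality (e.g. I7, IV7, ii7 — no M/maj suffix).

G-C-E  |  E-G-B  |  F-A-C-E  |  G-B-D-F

I64 - iii - IV7 - V7

G-C-E has root C, degree 1 in C major, so I64.
E-G-B has root E, degree 3 in C major, so iii.
F-A-C-E has root F, degree 4 in C major, so IV7.
G-B-D-F has root G, degree 5 in C major, so V7.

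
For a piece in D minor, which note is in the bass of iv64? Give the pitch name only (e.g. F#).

D

iv in D minor has root G; the chord is G-Bb-D.
The figure 64 means second inversion — the fifth is in the bass.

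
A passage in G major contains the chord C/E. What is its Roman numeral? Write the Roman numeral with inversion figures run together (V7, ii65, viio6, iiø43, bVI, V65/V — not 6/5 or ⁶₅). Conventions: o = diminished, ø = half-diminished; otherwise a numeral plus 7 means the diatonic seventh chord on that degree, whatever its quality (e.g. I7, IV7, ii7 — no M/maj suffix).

IV6

Stacked in thirds the chord is C-E-G: a major triad on C.
C is scale degree 4 in G major, and a major triad on that degree is written IV.
With E in the bass the chord is in first inversion, so the figured bass is 6.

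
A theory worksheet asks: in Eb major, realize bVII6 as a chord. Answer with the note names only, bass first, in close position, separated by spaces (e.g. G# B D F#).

F Ab Db

Scale degree 7 in Eb major is D; lowering it a half step gives Db. bVII6 is a major triad on the lowered seventh degree (the subtonic), borrowed from the parallel minor.
So the chord is Db-F-Ab.
The figured bass 6 indicates first inversion, placing the third (F) in the bass: F-Ab-Db.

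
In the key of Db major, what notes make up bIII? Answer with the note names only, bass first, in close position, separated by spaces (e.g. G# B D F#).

bIII is a major triad on the lowered third degree, borrowed from the parallel minor. In Db major that root is Fb.
So the chord is Fb-Ab-Cb, a major triad.

Fb Ab Cb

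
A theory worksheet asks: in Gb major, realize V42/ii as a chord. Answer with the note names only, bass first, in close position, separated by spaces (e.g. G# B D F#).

Db Eb G Bb

The slash means an applied dominant: we want the dominant of ii. In Gb major, ii is Ab minor, and its dominant is built on Eb.
Building a dominant seventh chord on Eb gives Eb-G-Bb-Db.
With the 42 figure the chord is in third inversion; from the bass Db upward in close position it reads Db-Eb-G-Bb.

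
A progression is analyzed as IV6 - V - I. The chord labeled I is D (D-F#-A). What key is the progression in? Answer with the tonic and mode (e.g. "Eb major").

D major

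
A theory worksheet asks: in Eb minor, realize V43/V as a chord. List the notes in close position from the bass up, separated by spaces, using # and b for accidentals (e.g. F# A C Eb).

V43/V is a secondary dominant — the dominant seventh of V. V in Eb minor is Bb, so the applied chord's root is F, a perfect fifth above.
Building a dominant seventh chord on F gives F-A-C-Eb.
With the 43 figure the chord is in second inversion; from the bass C upward in close position it reads C-Eb-F-A.

C Eb F A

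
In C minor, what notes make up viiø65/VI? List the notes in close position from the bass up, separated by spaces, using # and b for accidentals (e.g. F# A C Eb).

The slash marks an applied leading-tone chord: viio of VI. In C minor, VI is Ab, so the leading tone to it is G, a half step below.
Building a half-diminished seventh chord on G gives G-Bb-Db-F.
With the 65 figure the chord is in first inversion; from the bass Bb upward in close position it reads Bb-Db-F-G.

Bb Db F G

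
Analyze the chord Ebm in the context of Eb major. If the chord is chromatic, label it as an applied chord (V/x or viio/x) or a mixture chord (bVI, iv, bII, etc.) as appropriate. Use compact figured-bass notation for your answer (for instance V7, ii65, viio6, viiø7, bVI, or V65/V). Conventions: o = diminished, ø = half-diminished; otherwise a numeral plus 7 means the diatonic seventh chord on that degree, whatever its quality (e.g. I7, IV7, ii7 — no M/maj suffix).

i

The pitches Eb-Gb-Bb form a minor triad rooted on Eb.
Eb is the first degree of Eb major. This is the minor tonic, borrowed from the parallel minor.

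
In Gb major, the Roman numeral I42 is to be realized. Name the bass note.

F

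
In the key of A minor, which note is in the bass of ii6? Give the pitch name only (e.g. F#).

D

ii in A minor has root B; the chord is B-D-F#.
The figure 6 means first inversion — the third is in the bass.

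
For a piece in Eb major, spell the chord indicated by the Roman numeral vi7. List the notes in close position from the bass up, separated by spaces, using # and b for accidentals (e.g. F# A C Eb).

The numeral's case and figure indicate a minor seventh chord. In Eb major its root, the submediant, is C.
Stacking thirds from C gives C-Eb-G-Bb.

C Eb G Bb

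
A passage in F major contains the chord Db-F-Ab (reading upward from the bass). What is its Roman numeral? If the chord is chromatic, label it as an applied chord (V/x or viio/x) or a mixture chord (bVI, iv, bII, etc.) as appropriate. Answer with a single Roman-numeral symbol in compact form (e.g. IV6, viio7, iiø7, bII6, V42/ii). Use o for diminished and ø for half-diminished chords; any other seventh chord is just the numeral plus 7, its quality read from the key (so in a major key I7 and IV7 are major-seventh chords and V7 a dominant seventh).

bVI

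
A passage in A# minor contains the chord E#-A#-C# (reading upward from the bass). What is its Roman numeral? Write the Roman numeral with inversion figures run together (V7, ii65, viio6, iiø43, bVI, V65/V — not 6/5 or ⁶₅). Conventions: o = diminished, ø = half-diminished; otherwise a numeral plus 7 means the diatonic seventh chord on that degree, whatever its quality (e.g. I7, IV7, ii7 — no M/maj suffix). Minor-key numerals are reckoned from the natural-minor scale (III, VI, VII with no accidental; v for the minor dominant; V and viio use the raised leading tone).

The pitches A#-C#-E# form a minor triad rooted on A#.
In A# minor, A# is the tonic; the diatonic minor triad there is i.
With E# in the bass the chord is in second inversion, so the figured bass is 64.

i64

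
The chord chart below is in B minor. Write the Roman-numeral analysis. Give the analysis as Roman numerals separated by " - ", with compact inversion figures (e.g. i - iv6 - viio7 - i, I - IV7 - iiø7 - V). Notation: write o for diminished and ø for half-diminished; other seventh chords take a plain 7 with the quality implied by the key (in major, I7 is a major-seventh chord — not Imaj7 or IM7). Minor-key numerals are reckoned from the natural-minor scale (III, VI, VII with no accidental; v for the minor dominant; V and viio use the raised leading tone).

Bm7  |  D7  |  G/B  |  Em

i7 - V7/VI - VI6 - iv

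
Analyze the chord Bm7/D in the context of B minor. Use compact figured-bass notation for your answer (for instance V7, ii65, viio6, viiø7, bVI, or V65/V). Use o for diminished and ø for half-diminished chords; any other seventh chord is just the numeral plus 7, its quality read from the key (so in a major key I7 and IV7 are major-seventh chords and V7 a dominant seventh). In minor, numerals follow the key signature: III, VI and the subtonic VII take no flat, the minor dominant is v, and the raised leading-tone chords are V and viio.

i65

Stacked in thirds the chord is B-D-F#-A: a minor seventh chord on B.
B is scale degree 1 in B minor, and a minor seventh chord on that degree is written i7.
With D in the bass the chord is in first inversion, so the figured bass is 65.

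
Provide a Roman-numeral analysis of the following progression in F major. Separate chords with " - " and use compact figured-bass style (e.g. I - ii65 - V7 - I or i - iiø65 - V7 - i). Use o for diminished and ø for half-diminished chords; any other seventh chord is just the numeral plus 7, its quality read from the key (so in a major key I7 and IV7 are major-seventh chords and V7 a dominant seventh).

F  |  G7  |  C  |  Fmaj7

I - V7/V - V - I7

F has root F, degree 1 in F major, so I.
G7: chromatic; G is V of V, so V7/V.
C: root C is the dominant; major triad there is V.
Fmaj7: major seventh chord on F = scale degree 1 → I7.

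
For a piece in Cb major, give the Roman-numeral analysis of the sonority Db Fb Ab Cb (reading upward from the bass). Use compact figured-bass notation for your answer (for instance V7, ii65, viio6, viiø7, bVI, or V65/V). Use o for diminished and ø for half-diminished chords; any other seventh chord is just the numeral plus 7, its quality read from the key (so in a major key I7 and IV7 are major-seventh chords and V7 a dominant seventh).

ii7

The pitches Db-Fb-Ab-Cb form a minor seventh chord rooted on Db.
Db is scale degree 2 in Cb major, and a minor seventh chord on that degree is written ii7.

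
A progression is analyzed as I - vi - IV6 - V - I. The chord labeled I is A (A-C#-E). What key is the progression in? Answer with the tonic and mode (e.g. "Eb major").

The anchor chord is a major triad on A, labeled I.
If A is scale degree 1 and the mode makes that degree carry a major triad, the tonic is A and the mode is major.

A major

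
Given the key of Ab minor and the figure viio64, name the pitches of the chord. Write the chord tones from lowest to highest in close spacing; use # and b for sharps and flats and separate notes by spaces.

Db G Bb

In Ab minor, the leading-tone chord is built on the raised seventh degree, G.
That chord is spelled G-Bb-Db.
The figured bass 64 indicates second inversion, placing the fifth (Db) in the bass: Db-G-Bb.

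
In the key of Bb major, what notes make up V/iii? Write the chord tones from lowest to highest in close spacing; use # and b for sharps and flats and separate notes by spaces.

A C# E

V/iii is a secondary dominant — the dominant triad of iii. iii in Bb major is D, so the applied chord's root is A, a perfect fifth above.
Building a major triad on A gives A-C#-E.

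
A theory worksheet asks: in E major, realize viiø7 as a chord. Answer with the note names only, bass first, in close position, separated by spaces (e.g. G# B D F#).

D# F# A C#

In E major, the seventh degree is D#, and the diatonic chord built there is a half-diminished seventh chord.
Stacking thirds from D# gives D#-F#-A-C#.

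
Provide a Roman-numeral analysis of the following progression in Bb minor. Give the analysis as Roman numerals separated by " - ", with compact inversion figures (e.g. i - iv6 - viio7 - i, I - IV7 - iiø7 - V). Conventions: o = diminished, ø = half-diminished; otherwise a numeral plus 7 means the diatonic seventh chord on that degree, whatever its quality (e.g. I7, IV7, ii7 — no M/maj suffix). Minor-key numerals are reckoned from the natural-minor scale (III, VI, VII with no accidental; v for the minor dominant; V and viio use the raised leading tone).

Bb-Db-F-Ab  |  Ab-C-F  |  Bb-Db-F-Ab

i7 - v6 - i7

Bb-Db-F-Ab: minor seventh chord on Bb = scale degree 1 → i7.
Ab-C-F has root F, degree 5 in Bb minor, so v6.
Bb-Db-F-Ab: minor seventh chord on Bb = scale degree 1 → i7.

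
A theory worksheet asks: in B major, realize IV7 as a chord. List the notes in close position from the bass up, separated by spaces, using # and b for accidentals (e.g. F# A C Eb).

E G# B D#

In B major, the subdominant is E, and the diatonic chord built there is a major seventh chord.
Stacking thirds from E gives E-G#-B-D#.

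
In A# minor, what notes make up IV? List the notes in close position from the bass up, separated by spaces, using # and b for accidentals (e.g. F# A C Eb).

Scale degree 4 in A# minor is D#; here the chord built on it is altered to a major triad. IV is the major subdominant, borrowed from the parallel major.
So the chord is D#-F##-A#, a major triad.

D# F## A#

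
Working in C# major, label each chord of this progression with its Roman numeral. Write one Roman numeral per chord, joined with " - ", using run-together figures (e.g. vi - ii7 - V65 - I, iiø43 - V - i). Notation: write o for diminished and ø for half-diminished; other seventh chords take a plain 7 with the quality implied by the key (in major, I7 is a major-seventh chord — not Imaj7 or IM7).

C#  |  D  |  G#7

I - bII - V7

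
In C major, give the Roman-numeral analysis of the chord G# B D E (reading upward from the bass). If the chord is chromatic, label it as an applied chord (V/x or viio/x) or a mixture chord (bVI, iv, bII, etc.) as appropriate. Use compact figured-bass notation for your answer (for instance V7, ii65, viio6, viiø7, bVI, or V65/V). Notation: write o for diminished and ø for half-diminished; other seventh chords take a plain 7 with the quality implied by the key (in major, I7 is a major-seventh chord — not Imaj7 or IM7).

V65/vi

The pitches E-G#-B-D form a dominant seventh chord rooted on E.
E is not a diatonic chord root with this quality in C major, but it lies a perfect fifth above A (vi), so the chord functions as an applied dominant of vi.
With G# in the bass the chord is in first inversion, so the figured bass is 65.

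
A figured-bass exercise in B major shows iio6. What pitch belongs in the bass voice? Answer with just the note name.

E

iio in B major has root C#; the chord is C#-E-G.
The figure 6 means first inversion — the third is in the bass.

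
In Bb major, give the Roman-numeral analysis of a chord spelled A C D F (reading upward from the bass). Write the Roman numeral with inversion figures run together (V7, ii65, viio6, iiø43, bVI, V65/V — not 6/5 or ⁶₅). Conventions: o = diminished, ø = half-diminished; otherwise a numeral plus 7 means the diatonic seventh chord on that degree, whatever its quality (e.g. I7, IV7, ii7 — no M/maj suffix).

iii43

The pitches D-F-A-C form a minor seventh chord rooted on D.
D is scale degree 3 in Bb major, and a minor seventh chord on that degree is written iii7.
With A in the bass the chord is in second inversion, so the figured bass is 43.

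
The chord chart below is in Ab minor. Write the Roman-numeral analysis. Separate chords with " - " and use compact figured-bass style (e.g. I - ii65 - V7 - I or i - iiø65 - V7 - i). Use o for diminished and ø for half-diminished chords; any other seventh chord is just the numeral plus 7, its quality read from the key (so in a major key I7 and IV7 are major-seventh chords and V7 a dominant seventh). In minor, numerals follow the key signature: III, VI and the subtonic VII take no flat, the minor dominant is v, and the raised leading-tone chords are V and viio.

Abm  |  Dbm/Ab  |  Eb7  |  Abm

Abm: root Ab is the tonic; minor triad there is i.
Dbm/Ab: minor triad on Db = scale degree 4 → iv64.
Eb7: root Eb is the dominant; dominant seventh chord there is V7.
Abm has root Ab, degree 1 in Ab minor, so i.

i - iv64 - V7 - i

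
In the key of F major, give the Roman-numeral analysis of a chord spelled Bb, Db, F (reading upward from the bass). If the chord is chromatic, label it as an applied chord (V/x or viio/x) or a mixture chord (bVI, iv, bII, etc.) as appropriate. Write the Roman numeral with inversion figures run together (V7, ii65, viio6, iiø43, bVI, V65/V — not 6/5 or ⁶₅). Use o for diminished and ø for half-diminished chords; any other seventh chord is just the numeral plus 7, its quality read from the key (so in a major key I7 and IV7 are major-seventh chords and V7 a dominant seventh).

iv

Stacked in thirds the chord is Bb-Db-F: a minor triad on Bb.
Bb is the fourth degree of F major. This is the minor subdominant, borrowed from the parallel minor.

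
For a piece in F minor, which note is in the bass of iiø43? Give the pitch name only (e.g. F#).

iiø in F minor has root G; the chord is G-Bb-Db-F.
The figure 43 means second inversion — the fifth is in the bass.

Db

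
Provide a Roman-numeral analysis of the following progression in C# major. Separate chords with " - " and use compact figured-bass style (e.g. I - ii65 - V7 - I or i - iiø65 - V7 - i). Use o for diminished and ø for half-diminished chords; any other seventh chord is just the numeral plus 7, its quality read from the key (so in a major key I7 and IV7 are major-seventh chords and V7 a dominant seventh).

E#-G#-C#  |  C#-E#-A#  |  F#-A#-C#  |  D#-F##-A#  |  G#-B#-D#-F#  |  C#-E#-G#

I6 - vi6 - IV - V/V - V7 - I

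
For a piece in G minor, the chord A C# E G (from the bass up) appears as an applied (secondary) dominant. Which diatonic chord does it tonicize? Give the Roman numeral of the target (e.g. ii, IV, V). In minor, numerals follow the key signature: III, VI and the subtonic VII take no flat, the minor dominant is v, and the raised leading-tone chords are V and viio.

The chord is a dominant seventh chord on A.
A dominant resolves down a perfect fifth: A → D. In G minor, D is scale degree 5, i.e. V.

V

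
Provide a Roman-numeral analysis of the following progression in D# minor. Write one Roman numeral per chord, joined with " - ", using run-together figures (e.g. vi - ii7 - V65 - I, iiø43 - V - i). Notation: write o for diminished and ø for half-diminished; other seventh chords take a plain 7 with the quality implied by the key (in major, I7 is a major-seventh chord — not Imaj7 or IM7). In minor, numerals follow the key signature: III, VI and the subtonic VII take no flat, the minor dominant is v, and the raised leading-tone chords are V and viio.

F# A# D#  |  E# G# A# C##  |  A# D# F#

F#-A#-D# has root D#, degree 1 in D# minor, so i6.
E#-G#-A#-C##: root A# is the dominant; dominant seventh chord there is V43.
A#-D#-F#: minor triad on D# = scale degree 1 → i64.

i6 - V43 - i64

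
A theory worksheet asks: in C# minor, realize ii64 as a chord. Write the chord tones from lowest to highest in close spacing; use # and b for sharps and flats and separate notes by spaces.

ii64 is the minor supertonic, borrowed from the parallel major (the Dorian ii). In C# minor that root is D#.
So the chord is D#-F#-A#.
The figured bass 64 indicates second inversion, placing the fifth (A#) in the bass: A#-D#-F#.

A# D# F#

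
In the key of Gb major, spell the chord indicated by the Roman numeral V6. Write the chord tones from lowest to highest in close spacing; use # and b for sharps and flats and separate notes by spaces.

In Gb major, the fifth degree is Db, and the diatonic chord built there is a major triad.
That chord is spelled Db-F-Ab.
With the 6 figure the chord is in first inversion; from the bass F upward in close position it reads F-Ab-Db.

F Ab Db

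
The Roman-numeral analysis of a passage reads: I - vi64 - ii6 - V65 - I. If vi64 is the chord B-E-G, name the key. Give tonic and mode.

The chord Em/B is a minor triad rooted on E; its label is vi64.
Counting down 5 scale steps from E places the tonic on G; a minor triad on degree 6 is diatonic only in major.

G major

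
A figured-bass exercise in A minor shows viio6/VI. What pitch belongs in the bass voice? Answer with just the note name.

The applied chord viio6/VI is rooted on E: E-G-Bb.
The figure 6 means first inversion — the third is in the bass.

G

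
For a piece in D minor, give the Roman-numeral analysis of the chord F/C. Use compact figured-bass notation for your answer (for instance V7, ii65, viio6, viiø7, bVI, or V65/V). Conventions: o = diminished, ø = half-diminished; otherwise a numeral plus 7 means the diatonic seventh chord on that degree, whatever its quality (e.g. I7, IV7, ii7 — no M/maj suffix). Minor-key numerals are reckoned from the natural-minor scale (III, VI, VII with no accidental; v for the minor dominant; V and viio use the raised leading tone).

The pitches F-A-C form a major triad rooted on F.
In D minor, F is the mediant; the diatonic major triad there is III.
With C in the bass the chord is in second inversion, so the figured bass is 64.

III64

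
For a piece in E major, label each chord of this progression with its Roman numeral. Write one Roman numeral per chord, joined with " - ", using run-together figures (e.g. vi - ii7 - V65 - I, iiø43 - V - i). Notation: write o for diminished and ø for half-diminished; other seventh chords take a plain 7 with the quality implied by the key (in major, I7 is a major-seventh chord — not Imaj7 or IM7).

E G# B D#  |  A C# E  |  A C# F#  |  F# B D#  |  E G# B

E-G#-B-D#: major seventh chord on E = scale degree 1 → I7.
A-C#-E: major triad on A = scale degree 4 → IV.
A-C#-F# has root F#, degree 2 in E major, so ii6.
F#-B-D#: major triad on B = scale degree 5 → V64.
E-G#-B has root E, degree 1 in E major, so I.

I7 - IV - ii6 - V64 - I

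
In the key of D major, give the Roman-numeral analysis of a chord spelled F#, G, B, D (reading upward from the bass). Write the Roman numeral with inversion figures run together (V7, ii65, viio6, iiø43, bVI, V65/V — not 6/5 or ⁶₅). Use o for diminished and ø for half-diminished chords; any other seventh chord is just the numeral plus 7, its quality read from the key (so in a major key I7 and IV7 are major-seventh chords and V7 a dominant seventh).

The pitches G-B-D-F# form a major seventh chord rooted on G.
G is scale degree 4 in D major, and a major seventh chord on that degree is written IV7.
With F# in the bass the chord is in third inversion, so the figured bass is 42.

IV42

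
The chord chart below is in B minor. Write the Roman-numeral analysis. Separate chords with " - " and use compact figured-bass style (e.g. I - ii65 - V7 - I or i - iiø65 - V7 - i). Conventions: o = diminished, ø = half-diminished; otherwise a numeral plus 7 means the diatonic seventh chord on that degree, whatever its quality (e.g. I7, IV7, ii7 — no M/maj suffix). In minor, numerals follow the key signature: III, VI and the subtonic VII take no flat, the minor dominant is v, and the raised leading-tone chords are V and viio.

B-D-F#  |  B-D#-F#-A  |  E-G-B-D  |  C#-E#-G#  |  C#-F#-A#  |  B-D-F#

i - V7/iv - iv7 - V/V - V64 - i

B-D-F# has root B, degree 1 in B minor, so i.
B-D#-F#-A: chromatic; B is V of iv, so V7/iv.
E-G-B-D: root E is the subdominant; minor seventh chord there is iv7.
C#-E#-G#: chromatic; C# is V of V, so V/V.
C#-F#-A# has root F#, degree 5 in B minor, so V64.
B-D-F#: minor triad on B = scale degree 1 → i.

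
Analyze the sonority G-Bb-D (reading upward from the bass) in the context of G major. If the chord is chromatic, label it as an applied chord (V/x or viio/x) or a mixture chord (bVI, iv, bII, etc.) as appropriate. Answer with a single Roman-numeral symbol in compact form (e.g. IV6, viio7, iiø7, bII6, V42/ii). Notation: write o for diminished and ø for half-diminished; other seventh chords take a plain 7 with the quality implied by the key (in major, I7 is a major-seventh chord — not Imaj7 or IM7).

i

Stacked in thirds the chord is G-Bb-D: a minor triad on G.
G is the first degree of G major. This is the minor tonic, borrowed from the parallel minor.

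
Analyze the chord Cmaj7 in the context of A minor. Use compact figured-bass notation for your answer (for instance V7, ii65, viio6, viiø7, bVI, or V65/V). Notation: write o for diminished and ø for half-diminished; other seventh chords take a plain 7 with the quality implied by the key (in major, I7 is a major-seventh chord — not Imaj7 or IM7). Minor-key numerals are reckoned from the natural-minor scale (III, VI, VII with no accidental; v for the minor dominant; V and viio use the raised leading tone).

III7

Stacked in thirds the chord is C-E-G-B: a major seventh chord on C.
In A minor, C is the mediant; the diatonic major seventh chord there is III7.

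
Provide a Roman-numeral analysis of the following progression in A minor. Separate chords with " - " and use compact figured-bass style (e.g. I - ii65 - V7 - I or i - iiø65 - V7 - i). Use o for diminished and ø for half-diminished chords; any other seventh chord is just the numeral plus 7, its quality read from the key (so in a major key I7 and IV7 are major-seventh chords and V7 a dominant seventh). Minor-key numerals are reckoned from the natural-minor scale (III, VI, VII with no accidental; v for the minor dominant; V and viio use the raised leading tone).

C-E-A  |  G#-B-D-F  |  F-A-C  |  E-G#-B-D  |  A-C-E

i6 - viio7 - VI - V7 - i

C-E-A: minor triad on A = scale degree 1 → i6.
G#-B-D-F has root G#, degree 7 in A minor, so viio7.
F-A-C has root F, degree 6 in A minor, so VI.
E-G#-B-D has root E, degree 5 in A minor, so V7.
A-C-E has root A, degree 1 in A minor, so i.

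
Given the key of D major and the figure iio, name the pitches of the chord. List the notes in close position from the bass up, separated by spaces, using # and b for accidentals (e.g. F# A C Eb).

iio is the diminished supertonic triad, borrowed from the parallel minor. In D major that root is E.
So the chord is E-G-Bb.

E G Bb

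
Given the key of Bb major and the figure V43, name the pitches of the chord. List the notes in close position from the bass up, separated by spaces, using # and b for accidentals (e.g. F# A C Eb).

In Bb major, the dominant is F, and the diatonic chord built there is a dominant seventh chord.
That chord is spelled F-A-C-Eb.
With the 43 figure the chord is in second inversion; from the bass C upward in close position it reads C-Eb-F-A.

C Eb F A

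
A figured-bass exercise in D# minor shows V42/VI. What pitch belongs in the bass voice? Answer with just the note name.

E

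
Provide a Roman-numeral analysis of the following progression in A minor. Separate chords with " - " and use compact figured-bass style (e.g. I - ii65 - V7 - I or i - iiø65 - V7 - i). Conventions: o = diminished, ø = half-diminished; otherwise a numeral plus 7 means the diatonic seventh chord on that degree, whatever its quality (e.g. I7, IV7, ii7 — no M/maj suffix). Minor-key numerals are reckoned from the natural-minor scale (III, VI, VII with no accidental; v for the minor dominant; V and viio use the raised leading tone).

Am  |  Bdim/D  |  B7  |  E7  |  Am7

i - iio6 - V7/V - V7 - i7

Am has root A, degree 1 in A minor, so i.
Bdim/D: root B is the supertonic; diminished triad there is iio6.
B7 is the secondary dominant of V (dominant seventh chord on B): V7/V.
E7: dominant seventh chord on E = scale degree 5 → V7.
Am7: minor seventh chord on A = scale degree 1 → i7.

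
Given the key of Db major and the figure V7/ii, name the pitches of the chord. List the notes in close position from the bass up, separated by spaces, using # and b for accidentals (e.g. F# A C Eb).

V7/ii is a secondary dominant — the dominant seventh of ii. ii in Db major is Eb, so the applied chord's root is Bb, a perfect fifth above.
Building a dominant seventh chord on Bb gives Bb-D-F-Ab.

Bb D F Ab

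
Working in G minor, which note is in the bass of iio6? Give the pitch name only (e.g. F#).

iio in G minor has root A; the chord is A-C-Eb.
The figure 6 means first inversion — the third is in the bass.

C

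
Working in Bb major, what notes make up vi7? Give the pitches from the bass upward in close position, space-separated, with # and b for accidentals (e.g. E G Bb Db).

The numeral's case and figure indicate a minor seventh chord. In Bb major its root, the sixth degree, is G.
That chord is spelled G-Bb-D-F.

G Bb D F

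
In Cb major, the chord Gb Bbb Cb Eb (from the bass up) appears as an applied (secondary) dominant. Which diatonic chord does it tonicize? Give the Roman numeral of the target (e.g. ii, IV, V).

IV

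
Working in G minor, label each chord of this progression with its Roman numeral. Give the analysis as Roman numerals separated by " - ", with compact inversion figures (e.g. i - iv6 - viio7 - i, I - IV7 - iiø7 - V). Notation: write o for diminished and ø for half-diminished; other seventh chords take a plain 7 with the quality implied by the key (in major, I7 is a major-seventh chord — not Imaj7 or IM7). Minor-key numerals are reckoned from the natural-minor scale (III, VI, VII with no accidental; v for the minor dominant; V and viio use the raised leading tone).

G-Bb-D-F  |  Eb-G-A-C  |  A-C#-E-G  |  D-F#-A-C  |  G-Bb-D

i7 - iiø43 - V7/V - V7 - i

G-Bb-D-F: root G is the tonic; minor seventh chord there is i7.
Eb-G-A-C: root A is the supertonic; half-diminished seventh chord there is iiø43.
A-C#-E-G is the secondary dominant of V (dominant seventh chord on A): V7/V.
D-F#-A-C: root D is the dominant; dominant seventh chord there is V7.
G-Bb-D: root G is the tonic; minor triad there is i.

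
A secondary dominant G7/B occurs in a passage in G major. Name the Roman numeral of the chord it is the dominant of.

IV

The chord is a dominant seventh chord on G.
A dominant resolves down a perfect fifth: G → C. In G major, C is scale degree 4, i.e. IV.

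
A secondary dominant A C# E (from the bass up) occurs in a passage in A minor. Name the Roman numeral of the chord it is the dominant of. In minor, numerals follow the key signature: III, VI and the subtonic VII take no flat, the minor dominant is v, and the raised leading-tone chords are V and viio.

iv

The chord is a major triad on A.
A dominant resolves down a perfect fifth: A → D. In A minor, D is scale degree 4, i.e. iv.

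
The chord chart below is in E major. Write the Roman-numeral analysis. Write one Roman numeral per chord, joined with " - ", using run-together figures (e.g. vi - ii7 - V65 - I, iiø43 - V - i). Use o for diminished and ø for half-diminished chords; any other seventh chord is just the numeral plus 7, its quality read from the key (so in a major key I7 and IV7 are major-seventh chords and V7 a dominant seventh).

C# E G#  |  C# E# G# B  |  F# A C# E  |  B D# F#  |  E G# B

vi - V7/ii - ii7 - V - I

C#-E-G#: root C# is the submediant; minor triad there is vi.
C#-E#-G#-B: chromatic; C# is V of ii, so V7/ii.
F#-A-C#-E has root F#, degree 2 in E major, so ii7.
B-D#-F# has root B, degree 5 in E major, so V.
E-G#-B: major triad on E = scale degree 1 → I.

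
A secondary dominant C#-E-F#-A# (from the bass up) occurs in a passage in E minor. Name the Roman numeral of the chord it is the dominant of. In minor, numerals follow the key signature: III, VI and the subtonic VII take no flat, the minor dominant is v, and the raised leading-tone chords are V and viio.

The chord is a dominant seventh chord on F#.
A dominant resolves down a perfect fifth: F# → B. In E minor, B is scale degree 5, i.e. V.

V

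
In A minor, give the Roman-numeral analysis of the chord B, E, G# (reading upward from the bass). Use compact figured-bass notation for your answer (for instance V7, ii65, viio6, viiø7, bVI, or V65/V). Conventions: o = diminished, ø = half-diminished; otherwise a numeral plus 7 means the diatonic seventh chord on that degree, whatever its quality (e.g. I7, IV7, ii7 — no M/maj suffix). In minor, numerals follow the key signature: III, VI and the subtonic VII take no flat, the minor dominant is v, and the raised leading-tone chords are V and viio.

V64

The pitches E-G#-B form a major triad rooted on E.
In A minor, E is the dominant; the diatonic major triad there is V.
With B in the bass the chord is in second inversion, so the figured bass is 64.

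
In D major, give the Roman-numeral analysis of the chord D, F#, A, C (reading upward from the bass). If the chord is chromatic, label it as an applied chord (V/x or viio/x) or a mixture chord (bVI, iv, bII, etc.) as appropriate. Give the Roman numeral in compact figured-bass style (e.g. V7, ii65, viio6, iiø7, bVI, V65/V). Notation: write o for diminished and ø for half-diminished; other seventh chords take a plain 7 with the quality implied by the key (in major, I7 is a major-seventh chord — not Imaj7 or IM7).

V7/IV

Stacked in thirds the chord is D-F#-A-C: a dominant seventh chord on D.
D is not a diatonic chord root with this quality in D major, but it lies a perfect fifth above G (IV), so the chord functions as an applied dominant of IV.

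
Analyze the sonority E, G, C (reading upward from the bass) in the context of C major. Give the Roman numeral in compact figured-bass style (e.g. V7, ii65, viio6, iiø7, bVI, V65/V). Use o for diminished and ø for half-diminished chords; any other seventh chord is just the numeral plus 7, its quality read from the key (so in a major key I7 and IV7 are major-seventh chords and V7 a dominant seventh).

I6

The pitches C-E-G form a major triad rooted on C.
C is scale degree 1 in C major, and a major triad on that degree is written I.
With E in the bass the chord is in first inversion, so the figured bass is 6.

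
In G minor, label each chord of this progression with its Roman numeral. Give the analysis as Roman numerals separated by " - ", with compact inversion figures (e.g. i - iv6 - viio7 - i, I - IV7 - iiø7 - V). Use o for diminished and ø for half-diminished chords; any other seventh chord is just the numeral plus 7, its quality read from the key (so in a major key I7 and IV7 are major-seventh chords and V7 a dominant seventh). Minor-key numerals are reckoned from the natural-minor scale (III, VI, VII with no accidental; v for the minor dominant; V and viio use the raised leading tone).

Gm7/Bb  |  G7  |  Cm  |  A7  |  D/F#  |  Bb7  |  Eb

Gm7/Bb: root G is the tonic; minor seventh chord there is i65.
G7 is the secondary dominant of iv (dominant seventh chord on G): V7/iv.
Cm: root C is the subdominant; minor triad there is iv.
A7: chromatic; A is V of V, so V7/V.
D/F#: root D is the dominant; major triad there is V6.
Bb7: a dominant seventh chord on Bb, the applied dominant of VI → V7/VI.
Eb has root Eb, degree 6 in G minor, so VI.

i65 - V7/iv - iv - V7/V - V6 - V7/VI - VI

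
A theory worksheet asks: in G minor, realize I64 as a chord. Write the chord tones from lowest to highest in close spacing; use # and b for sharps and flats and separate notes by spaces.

Scale degree 1 in G minor is G; here the chord built on it is altered to a major triad. I64 is the major tonic (Picardy third), borrowed from the parallel major.
So the chord is G-B-D.
The figured bass 64 indicates second inversion, placing the fifth (D) in the bass: D-G-B.

D G B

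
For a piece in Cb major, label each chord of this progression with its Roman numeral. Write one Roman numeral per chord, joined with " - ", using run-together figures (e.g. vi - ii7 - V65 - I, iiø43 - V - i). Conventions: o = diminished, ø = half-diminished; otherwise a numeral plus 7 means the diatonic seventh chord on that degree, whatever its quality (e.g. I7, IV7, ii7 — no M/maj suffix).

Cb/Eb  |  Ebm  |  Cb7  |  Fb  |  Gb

I6 - iii - V7/IV - IV - V

Cb/Eb: major triad on Cb = scale degree 1 → I6.
Ebm has root Eb, degree 3 in Cb major, so iii.
Cb7 is the secondary dominant of IV (dominant seventh chord on Cb): V7/IV.
Fb: root Fb is the subdominant; major triad there is IV.
Gb: major triad on Gb = scale degree 5 → V.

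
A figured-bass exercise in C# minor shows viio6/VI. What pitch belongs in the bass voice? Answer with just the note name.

B

The applied chord viio6/VI is rooted on G#: G#-B-D.
The figure 6 means first inversion — the third is in the bass.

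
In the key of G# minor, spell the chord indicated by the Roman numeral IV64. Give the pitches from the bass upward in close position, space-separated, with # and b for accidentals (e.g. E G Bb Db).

G# C# E#

IV64 is the major subdominant, borrowed from the parallel major. In G# minor that root is C#.
So the chord is C#-E#-G#, a major triad.
With the 64 figure the chord is in second inversion; from the bass G# upward in close position it reads G#-C#-E#.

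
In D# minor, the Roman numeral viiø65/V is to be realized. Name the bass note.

B#

The applied chord viiø65/V is rooted on G##: G##-B#-D#-F##.
The figure 65 means first inversion — the third is in the bass.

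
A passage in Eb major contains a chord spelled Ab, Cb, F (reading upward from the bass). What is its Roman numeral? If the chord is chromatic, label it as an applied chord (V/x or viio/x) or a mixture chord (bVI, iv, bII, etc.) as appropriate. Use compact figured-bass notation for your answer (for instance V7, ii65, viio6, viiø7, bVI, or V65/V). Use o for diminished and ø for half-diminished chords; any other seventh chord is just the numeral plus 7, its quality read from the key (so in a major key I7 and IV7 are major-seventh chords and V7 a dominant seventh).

iio6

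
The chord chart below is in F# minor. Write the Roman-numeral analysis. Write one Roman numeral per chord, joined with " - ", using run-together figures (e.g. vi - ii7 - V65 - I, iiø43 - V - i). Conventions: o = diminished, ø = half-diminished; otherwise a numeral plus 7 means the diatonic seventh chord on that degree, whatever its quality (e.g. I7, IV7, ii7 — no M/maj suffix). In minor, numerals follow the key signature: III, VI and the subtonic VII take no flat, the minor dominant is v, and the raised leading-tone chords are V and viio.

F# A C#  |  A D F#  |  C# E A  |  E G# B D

i - VI64 - III6 - VII7

F#-A-C# has root F#, degree 1 in F# minor, so i.
A-D-F#: root D is the submediant; major triad there is VI64.
C#-E-A: major triad on A = scale degree 3 → III6.
E-G#-B-D has root E, degree 7 in F# minor, so VII7.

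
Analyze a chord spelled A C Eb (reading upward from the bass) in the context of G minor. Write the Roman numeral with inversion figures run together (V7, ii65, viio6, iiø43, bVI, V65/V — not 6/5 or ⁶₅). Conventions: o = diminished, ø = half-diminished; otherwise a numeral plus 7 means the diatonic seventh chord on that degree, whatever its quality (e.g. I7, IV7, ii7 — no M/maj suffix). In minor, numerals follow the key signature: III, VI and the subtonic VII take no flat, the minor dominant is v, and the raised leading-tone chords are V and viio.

Stacked in thirds the chord is A-C-Eb: a diminished triad on A.
A is scale degree 2 in G minor, and a diminished triad on that degree is written iio.

iio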